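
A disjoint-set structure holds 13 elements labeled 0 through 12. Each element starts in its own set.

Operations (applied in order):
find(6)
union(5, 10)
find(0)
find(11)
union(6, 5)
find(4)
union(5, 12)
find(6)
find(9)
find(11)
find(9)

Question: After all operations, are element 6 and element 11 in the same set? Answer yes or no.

Answer: no

Derivation:
Step 1: find(6) -> no change; set of 6 is {6}
Step 2: union(5, 10) -> merged; set of 5 now {5, 10}
Step 3: find(0) -> no change; set of 0 is {0}
Step 4: find(11) -> no change; set of 11 is {11}
Step 5: union(6, 5) -> merged; set of 6 now {5, 6, 10}
Step 6: find(4) -> no change; set of 4 is {4}
Step 7: union(5, 12) -> merged; set of 5 now {5, 6, 10, 12}
Step 8: find(6) -> no change; set of 6 is {5, 6, 10, 12}
Step 9: find(9) -> no change; set of 9 is {9}
Step 10: find(11) -> no change; set of 11 is {11}
Step 11: find(9) -> no change; set of 9 is {9}
Set of 6: {5, 6, 10, 12}; 11 is not a member.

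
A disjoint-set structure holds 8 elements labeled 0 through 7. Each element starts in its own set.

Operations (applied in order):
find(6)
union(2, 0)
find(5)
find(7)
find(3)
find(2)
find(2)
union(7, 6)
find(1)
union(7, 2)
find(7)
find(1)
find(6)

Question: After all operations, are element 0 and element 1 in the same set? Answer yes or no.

Answer: no

Derivation:
Step 1: find(6) -> no change; set of 6 is {6}
Step 2: union(2, 0) -> merged; set of 2 now {0, 2}
Step 3: find(5) -> no change; set of 5 is {5}
Step 4: find(7) -> no change; set of 7 is {7}
Step 5: find(3) -> no change; set of 3 is {3}
Step 6: find(2) -> no change; set of 2 is {0, 2}
Step 7: find(2) -> no change; set of 2 is {0, 2}
Step 8: union(7, 6) -> merged; set of 7 now {6, 7}
Step 9: find(1) -> no change; set of 1 is {1}
Step 10: union(7, 2) -> merged; set of 7 now {0, 2, 6, 7}
Step 11: find(7) -> no change; set of 7 is {0, 2, 6, 7}
Step 12: find(1) -> no change; set of 1 is {1}
Step 13: find(6) -> no change; set of 6 is {0, 2, 6, 7}
Set of 0: {0, 2, 6, 7}; 1 is not a member.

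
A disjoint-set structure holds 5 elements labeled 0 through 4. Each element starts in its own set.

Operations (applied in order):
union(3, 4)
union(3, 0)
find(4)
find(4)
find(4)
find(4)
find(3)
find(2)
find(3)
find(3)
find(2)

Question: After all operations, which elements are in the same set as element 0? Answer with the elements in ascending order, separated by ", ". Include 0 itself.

Step 1: union(3, 4) -> merged; set of 3 now {3, 4}
Step 2: union(3, 0) -> merged; set of 3 now {0, 3, 4}
Step 3: find(4) -> no change; set of 4 is {0, 3, 4}
Step 4: find(4) -> no change; set of 4 is {0, 3, 4}
Step 5: find(4) -> no change; set of 4 is {0, 3, 4}
Step 6: find(4) -> no change; set of 4 is {0, 3, 4}
Step 7: find(3) -> no change; set of 3 is {0, 3, 4}
Step 8: find(2) -> no change; set of 2 is {2}
Step 9: find(3) -> no change; set of 3 is {0, 3, 4}
Step 10: find(3) -> no change; set of 3 is {0, 3, 4}
Step 11: find(2) -> no change; set of 2 is {2}
Component of 0: {0, 3, 4}

Answer: 0, 3, 4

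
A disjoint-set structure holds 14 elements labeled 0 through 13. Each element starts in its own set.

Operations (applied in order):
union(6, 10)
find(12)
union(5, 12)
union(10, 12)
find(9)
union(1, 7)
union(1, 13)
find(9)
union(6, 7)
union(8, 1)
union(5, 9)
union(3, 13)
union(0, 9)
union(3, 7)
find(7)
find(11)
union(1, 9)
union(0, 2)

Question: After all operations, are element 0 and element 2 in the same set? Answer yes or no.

Answer: yes

Derivation:
Step 1: union(6, 10) -> merged; set of 6 now {6, 10}
Step 2: find(12) -> no change; set of 12 is {12}
Step 3: union(5, 12) -> merged; set of 5 now {5, 12}
Step 4: union(10, 12) -> merged; set of 10 now {5, 6, 10, 12}
Step 5: find(9) -> no change; set of 9 is {9}
Step 6: union(1, 7) -> merged; set of 1 now {1, 7}
Step 7: union(1, 13) -> merged; set of 1 now {1, 7, 13}
Step 8: find(9) -> no change; set of 9 is {9}
Step 9: union(6, 7) -> merged; set of 6 now {1, 5, 6, 7, 10, 12, 13}
Step 10: union(8, 1) -> merged; set of 8 now {1, 5, 6, 7, 8, 10, 12, 13}
Step 11: union(5, 9) -> merged; set of 5 now {1, 5, 6, 7, 8, 9, 10, 12, 13}
Step 12: union(3, 13) -> merged; set of 3 now {1, 3, 5, 6, 7, 8, 9, 10, 12, 13}
Step 13: union(0, 9) -> merged; set of 0 now {0, 1, 3, 5, 6, 7, 8, 9, 10, 12, 13}
Step 14: union(3, 7) -> already same set; set of 3 now {0, 1, 3, 5, 6, 7, 8, 9, 10, 12, 13}
Step 15: find(7) -> no change; set of 7 is {0, 1, 3, 5, 6, 7, 8, 9, 10, 12, 13}
Step 16: find(11) -> no change; set of 11 is {11}
Step 17: union(1, 9) -> already same set; set of 1 now {0, 1, 3, 5, 6, 7, 8, 9, 10, 12, 13}
Step 18: union(0, 2) -> merged; set of 0 now {0, 1, 2, 3, 5, 6, 7, 8, 9, 10, 12, 13}
Set of 0: {0, 1, 2, 3, 5, 6, 7, 8, 9, 10, 12, 13}; 2 is a member.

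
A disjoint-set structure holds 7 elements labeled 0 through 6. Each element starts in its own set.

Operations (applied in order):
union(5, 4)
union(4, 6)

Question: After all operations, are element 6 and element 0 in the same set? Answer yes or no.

Answer: no

Derivation:
Step 1: union(5, 4) -> merged; set of 5 now {4, 5}
Step 2: union(4, 6) -> merged; set of 4 now {4, 5, 6}
Set of 6: {4, 5, 6}; 0 is not a member.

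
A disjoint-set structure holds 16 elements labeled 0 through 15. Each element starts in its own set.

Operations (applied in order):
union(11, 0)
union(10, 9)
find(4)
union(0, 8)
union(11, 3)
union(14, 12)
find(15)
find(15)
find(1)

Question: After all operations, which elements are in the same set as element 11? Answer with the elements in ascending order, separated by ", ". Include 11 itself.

Step 1: union(11, 0) -> merged; set of 11 now {0, 11}
Step 2: union(10, 9) -> merged; set of 10 now {9, 10}
Step 3: find(4) -> no change; set of 4 is {4}
Step 4: union(0, 8) -> merged; set of 0 now {0, 8, 11}
Step 5: union(11, 3) -> merged; set of 11 now {0, 3, 8, 11}
Step 6: union(14, 12) -> merged; set of 14 now {12, 14}
Step 7: find(15) -> no change; set of 15 is {15}
Step 8: find(15) -> no change; set of 15 is {15}
Step 9: find(1) -> no change; set of 1 is {1}
Component of 11: {0, 3, 8, 11}

Answer: 0, 3, 8, 11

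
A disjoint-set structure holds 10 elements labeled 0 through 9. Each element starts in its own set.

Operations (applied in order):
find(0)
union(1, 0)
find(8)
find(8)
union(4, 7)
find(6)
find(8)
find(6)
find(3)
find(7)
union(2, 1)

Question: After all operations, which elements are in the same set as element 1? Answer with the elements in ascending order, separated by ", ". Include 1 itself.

Answer: 0, 1, 2

Derivation:
Step 1: find(0) -> no change; set of 0 is {0}
Step 2: union(1, 0) -> merged; set of 1 now {0, 1}
Step 3: find(8) -> no change; set of 8 is {8}
Step 4: find(8) -> no change; set of 8 is {8}
Step 5: union(4, 7) -> merged; set of 4 now {4, 7}
Step 6: find(6) -> no change; set of 6 is {6}
Step 7: find(8) -> no change; set of 8 is {8}
Step 8: find(6) -> no change; set of 6 is {6}
Step 9: find(3) -> no change; set of 3 is {3}
Step 10: find(7) -> no change; set of 7 is {4, 7}
Step 11: union(2, 1) -> merged; set of 2 now {0, 1, 2}
Component of 1: {0, 1, 2}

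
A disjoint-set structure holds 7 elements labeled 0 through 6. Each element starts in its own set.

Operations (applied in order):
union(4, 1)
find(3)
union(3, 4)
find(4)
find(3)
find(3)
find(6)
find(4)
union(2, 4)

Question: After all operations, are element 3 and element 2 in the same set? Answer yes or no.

Answer: yes

Derivation:
Step 1: union(4, 1) -> merged; set of 4 now {1, 4}
Step 2: find(3) -> no change; set of 3 is {3}
Step 3: union(3, 4) -> merged; set of 3 now {1, 3, 4}
Step 4: find(4) -> no change; set of 4 is {1, 3, 4}
Step 5: find(3) -> no change; set of 3 is {1, 3, 4}
Step 6: find(3) -> no change; set of 3 is {1, 3, 4}
Step 7: find(6) -> no change; set of 6 is {6}
Step 8: find(4) -> no change; set of 4 is {1, 3, 4}
Step 9: union(2, 4) -> merged; set of 2 now {1, 2, 3, 4}
Set of 3: {1, 2, 3, 4}; 2 is a member.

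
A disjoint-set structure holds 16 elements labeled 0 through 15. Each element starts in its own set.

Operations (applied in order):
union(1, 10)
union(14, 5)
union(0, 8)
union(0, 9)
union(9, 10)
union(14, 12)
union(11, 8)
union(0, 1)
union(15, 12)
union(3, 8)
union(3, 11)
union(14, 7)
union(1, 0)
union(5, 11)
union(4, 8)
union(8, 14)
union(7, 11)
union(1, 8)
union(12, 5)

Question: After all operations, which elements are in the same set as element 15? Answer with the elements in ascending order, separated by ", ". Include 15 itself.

Answer: 0, 1, 3, 4, 5, 7, 8, 9, 10, 11, 12, 14, 15

Derivation:
Step 1: union(1, 10) -> merged; set of 1 now {1, 10}
Step 2: union(14, 5) -> merged; set of 14 now {5, 14}
Step 3: union(0, 8) -> merged; set of 0 now {0, 8}
Step 4: union(0, 9) -> merged; set of 0 now {0, 8, 9}
Step 5: union(9, 10) -> merged; set of 9 now {0, 1, 8, 9, 10}
Step 6: union(14, 12) -> merged; set of 14 now {5, 12, 14}
Step 7: union(11, 8) -> merged; set of 11 now {0, 1, 8, 9, 10, 11}
Step 8: union(0, 1) -> already same set; set of 0 now {0, 1, 8, 9, 10, 11}
Step 9: union(15, 12) -> merged; set of 15 now {5, 12, 14, 15}
Step 10: union(3, 8) -> merged; set of 3 now {0, 1, 3, 8, 9, 10, 11}
Step 11: union(3, 11) -> already same set; set of 3 now {0, 1, 3, 8, 9, 10, 11}
Step 12: union(14, 7) -> merged; set of 14 now {5, 7, 12, 14, 15}
Step 13: union(1, 0) -> already same set; set of 1 now {0, 1, 3, 8, 9, 10, 11}
Step 14: union(5, 11) -> merged; set of 5 now {0, 1, 3, 5, 7, 8, 9, 10, 11, 12, 14, 15}
Step 15: union(4, 8) -> merged; set of 4 now {0, 1, 3, 4, 5, 7, 8, 9, 10, 11, 12, 14, 15}
Step 16: union(8, 14) -> already same set; set of 8 now {0, 1, 3, 4, 5, 7, 8, 9, 10, 11, 12, 14, 15}
Step 17: union(7, 11) -> already same set; set of 7 now {0, 1, 3, 4, 5, 7, 8, 9, 10, 11, 12, 14, 15}
Step 18: union(1, 8) -> already same set; set of 1 now {0, 1, 3, 4, 5, 7, 8, 9, 10, 11, 12, 14, 15}
Step 19: union(12, 5) -> already same set; set of 12 now {0, 1, 3, 4, 5, 7, 8, 9, 10, 11, 12, 14, 15}
Component of 15: {0, 1, 3, 4, 5, 7, 8, 9, 10, 11, 12, 14, 15}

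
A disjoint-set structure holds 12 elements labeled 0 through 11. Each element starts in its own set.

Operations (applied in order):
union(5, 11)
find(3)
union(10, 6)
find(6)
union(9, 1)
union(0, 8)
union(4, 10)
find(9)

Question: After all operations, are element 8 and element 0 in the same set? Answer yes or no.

Answer: yes

Derivation:
Step 1: union(5, 11) -> merged; set of 5 now {5, 11}
Step 2: find(3) -> no change; set of 3 is {3}
Step 3: union(10, 6) -> merged; set of 10 now {6, 10}
Step 4: find(6) -> no change; set of 6 is {6, 10}
Step 5: union(9, 1) -> merged; set of 9 now {1, 9}
Step 6: union(0, 8) -> merged; set of 0 now {0, 8}
Step 7: union(4, 10) -> merged; set of 4 now {4, 6, 10}
Step 8: find(9) -> no change; set of 9 is {1, 9}
Set of 8: {0, 8}; 0 is a member.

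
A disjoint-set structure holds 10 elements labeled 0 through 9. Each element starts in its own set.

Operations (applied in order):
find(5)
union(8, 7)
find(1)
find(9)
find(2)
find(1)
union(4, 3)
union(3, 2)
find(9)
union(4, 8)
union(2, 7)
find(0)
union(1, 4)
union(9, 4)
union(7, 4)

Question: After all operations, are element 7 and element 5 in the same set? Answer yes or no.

Step 1: find(5) -> no change; set of 5 is {5}
Step 2: union(8, 7) -> merged; set of 8 now {7, 8}
Step 3: find(1) -> no change; set of 1 is {1}
Step 4: find(9) -> no change; set of 9 is {9}
Step 5: find(2) -> no change; set of 2 is {2}
Step 6: find(1) -> no change; set of 1 is {1}
Step 7: union(4, 3) -> merged; set of 4 now {3, 4}
Step 8: union(3, 2) -> merged; set of 3 now {2, 3, 4}
Step 9: find(9) -> no change; set of 9 is {9}
Step 10: union(4, 8) -> merged; set of 4 now {2, 3, 4, 7, 8}
Step 11: union(2, 7) -> already same set; set of 2 now {2, 3, 4, 7, 8}
Step 12: find(0) -> no change; set of 0 is {0}
Step 13: union(1, 4) -> merged; set of 1 now {1, 2, 3, 4, 7, 8}
Step 14: union(9, 4) -> merged; set of 9 now {1, 2, 3, 4, 7, 8, 9}
Step 15: union(7, 4) -> already same set; set of 7 now {1, 2, 3, 4, 7, 8, 9}
Set of 7: {1, 2, 3, 4, 7, 8, 9}; 5 is not a member.

Answer: no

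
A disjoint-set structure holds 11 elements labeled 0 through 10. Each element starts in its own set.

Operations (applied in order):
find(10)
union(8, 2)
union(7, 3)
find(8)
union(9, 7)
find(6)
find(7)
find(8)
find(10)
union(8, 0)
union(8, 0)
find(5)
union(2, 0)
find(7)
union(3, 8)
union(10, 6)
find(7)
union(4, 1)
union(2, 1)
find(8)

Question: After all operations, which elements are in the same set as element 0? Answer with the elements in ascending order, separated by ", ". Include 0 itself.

Step 1: find(10) -> no change; set of 10 is {10}
Step 2: union(8, 2) -> merged; set of 8 now {2, 8}
Step 3: union(7, 3) -> merged; set of 7 now {3, 7}
Step 4: find(8) -> no change; set of 8 is {2, 8}
Step 5: union(9, 7) -> merged; set of 9 now {3, 7, 9}
Step 6: find(6) -> no change; set of 6 is {6}
Step 7: find(7) -> no change; set of 7 is {3, 7, 9}
Step 8: find(8) -> no change; set of 8 is {2, 8}
Step 9: find(10) -> no change; set of 10 is {10}
Step 10: union(8, 0) -> merged; set of 8 now {0, 2, 8}
Step 11: union(8, 0) -> already same set; set of 8 now {0, 2, 8}
Step 12: find(5) -> no change; set of 5 is {5}
Step 13: union(2, 0) -> already same set; set of 2 now {0, 2, 8}
Step 14: find(7) -> no change; set of 7 is {3, 7, 9}
Step 15: union(3, 8) -> merged; set of 3 now {0, 2, 3, 7, 8, 9}
Step 16: union(10, 6) -> merged; set of 10 now {6, 10}
Step 17: find(7) -> no change; set of 7 is {0, 2, 3, 7, 8, 9}
Step 18: union(4, 1) -> merged; set of 4 now {1, 4}
Step 19: union(2, 1) -> merged; set of 2 now {0, 1, 2, 3, 4, 7, 8, 9}
Step 20: find(8) -> no change; set of 8 is {0, 1, 2, 3, 4, 7, 8, 9}
Component of 0: {0, 1, 2, 3, 4, 7, 8, 9}

Answer: 0, 1, 2, 3, 4, 7, 8, 9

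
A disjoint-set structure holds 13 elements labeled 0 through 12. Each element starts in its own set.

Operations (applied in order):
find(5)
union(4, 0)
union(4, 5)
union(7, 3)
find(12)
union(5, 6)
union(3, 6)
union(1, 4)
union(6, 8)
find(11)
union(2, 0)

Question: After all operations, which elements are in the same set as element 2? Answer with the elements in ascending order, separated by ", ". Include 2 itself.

Step 1: find(5) -> no change; set of 5 is {5}
Step 2: union(4, 0) -> merged; set of 4 now {0, 4}
Step 3: union(4, 5) -> merged; set of 4 now {0, 4, 5}
Step 4: union(7, 3) -> merged; set of 7 now {3, 7}
Step 5: find(12) -> no change; set of 12 is {12}
Step 6: union(5, 6) -> merged; set of 5 now {0, 4, 5, 6}
Step 7: union(3, 6) -> merged; set of 3 now {0, 3, 4, 5, 6, 7}
Step 8: union(1, 4) -> merged; set of 1 now {0, 1, 3, 4, 5, 6, 7}
Step 9: union(6, 8) -> merged; set of 6 now {0, 1, 3, 4, 5, 6, 7, 8}
Step 10: find(11) -> no change; set of 11 is {11}
Step 11: union(2, 0) -> merged; set of 2 now {0, 1, 2, 3, 4, 5, 6, 7, 8}
Component of 2: {0, 1, 2, 3, 4, 5, 6, 7, 8}

Answer: 0, 1, 2, 3, 4, 5, 6, 7, 8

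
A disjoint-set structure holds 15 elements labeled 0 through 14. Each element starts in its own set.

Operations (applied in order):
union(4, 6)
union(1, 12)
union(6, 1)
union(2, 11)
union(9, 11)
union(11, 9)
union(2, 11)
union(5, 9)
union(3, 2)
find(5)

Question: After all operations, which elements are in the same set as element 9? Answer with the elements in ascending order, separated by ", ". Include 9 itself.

Answer: 2, 3, 5, 9, 11

Derivation:
Step 1: union(4, 6) -> merged; set of 4 now {4, 6}
Step 2: union(1, 12) -> merged; set of 1 now {1, 12}
Step 3: union(6, 1) -> merged; set of 6 now {1, 4, 6, 12}
Step 4: union(2, 11) -> merged; set of 2 now {2, 11}
Step 5: union(9, 11) -> merged; set of 9 now {2, 9, 11}
Step 6: union(11, 9) -> already same set; set of 11 now {2, 9, 11}
Step 7: union(2, 11) -> already same set; set of 2 now {2, 9, 11}
Step 8: union(5, 9) -> merged; set of 5 now {2, 5, 9, 11}
Step 9: union(3, 2) -> merged; set of 3 now {2, 3, 5, 9, 11}
Step 10: find(5) -> no change; set of 5 is {2, 3, 5, 9, 11}
Component of 9: {2, 3, 5, 9, 11}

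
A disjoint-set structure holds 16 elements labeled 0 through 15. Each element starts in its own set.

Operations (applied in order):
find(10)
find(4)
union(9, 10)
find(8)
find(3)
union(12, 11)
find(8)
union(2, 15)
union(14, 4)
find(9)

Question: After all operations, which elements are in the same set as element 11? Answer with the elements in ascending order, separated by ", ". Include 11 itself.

Answer: 11, 12

Derivation:
Step 1: find(10) -> no change; set of 10 is {10}
Step 2: find(4) -> no change; set of 4 is {4}
Step 3: union(9, 10) -> merged; set of 9 now {9, 10}
Step 4: find(8) -> no change; set of 8 is {8}
Step 5: find(3) -> no change; set of 3 is {3}
Step 6: union(12, 11) -> merged; set of 12 now {11, 12}
Step 7: find(8) -> no change; set of 8 is {8}
Step 8: union(2, 15) -> merged; set of 2 now {2, 15}
Step 9: union(14, 4) -> merged; set of 14 now {4, 14}
Step 10: find(9) -> no change; set of 9 is {9, 10}
Component of 11: {11, 12}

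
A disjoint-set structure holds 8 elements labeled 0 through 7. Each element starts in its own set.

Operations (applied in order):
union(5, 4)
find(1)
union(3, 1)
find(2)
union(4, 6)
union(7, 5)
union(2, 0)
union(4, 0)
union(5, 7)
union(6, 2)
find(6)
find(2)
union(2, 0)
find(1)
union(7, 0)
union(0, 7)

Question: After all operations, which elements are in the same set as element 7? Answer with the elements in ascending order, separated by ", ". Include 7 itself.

Answer: 0, 2, 4, 5, 6, 7

Derivation:
Step 1: union(5, 4) -> merged; set of 5 now {4, 5}
Step 2: find(1) -> no change; set of 1 is {1}
Step 3: union(3, 1) -> merged; set of 3 now {1, 3}
Step 4: find(2) -> no change; set of 2 is {2}
Step 5: union(4, 6) -> merged; set of 4 now {4, 5, 6}
Step 6: union(7, 5) -> merged; set of 7 now {4, 5, 6, 7}
Step 7: union(2, 0) -> merged; set of 2 now {0, 2}
Step 8: union(4, 0) -> merged; set of 4 now {0, 2, 4, 5, 6, 7}
Step 9: union(5, 7) -> already same set; set of 5 now {0, 2, 4, 5, 6, 7}
Step 10: union(6, 2) -> already same set; set of 6 now {0, 2, 4, 5, 6, 7}
Step 11: find(6) -> no change; set of 6 is {0, 2, 4, 5, 6, 7}
Step 12: find(2) -> no change; set of 2 is {0, 2, 4, 5, 6, 7}
Step 13: union(2, 0) -> already same set; set of 2 now {0, 2, 4, 5, 6, 7}
Step 14: find(1) -> no change; set of 1 is {1, 3}
Step 15: union(7, 0) -> already same set; set of 7 now {0, 2, 4, 5, 6, 7}
Step 16: union(0, 7) -> already same set; set of 0 now {0, 2, 4, 5, 6, 7}
Component of 7: {0, 2, 4, 5, 6, 7}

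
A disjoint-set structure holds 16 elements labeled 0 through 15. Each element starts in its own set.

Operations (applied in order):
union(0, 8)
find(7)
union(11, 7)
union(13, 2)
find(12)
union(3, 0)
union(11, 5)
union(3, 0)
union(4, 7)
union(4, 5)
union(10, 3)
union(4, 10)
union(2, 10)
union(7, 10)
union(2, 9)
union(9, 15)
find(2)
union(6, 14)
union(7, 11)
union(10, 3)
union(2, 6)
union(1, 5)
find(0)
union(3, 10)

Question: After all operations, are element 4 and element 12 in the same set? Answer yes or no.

Step 1: union(0, 8) -> merged; set of 0 now {0, 8}
Step 2: find(7) -> no change; set of 7 is {7}
Step 3: union(11, 7) -> merged; set of 11 now {7, 11}
Step 4: union(13, 2) -> merged; set of 13 now {2, 13}
Step 5: find(12) -> no change; set of 12 is {12}
Step 6: union(3, 0) -> merged; set of 3 now {0, 3, 8}
Step 7: union(11, 5) -> merged; set of 11 now {5, 7, 11}
Step 8: union(3, 0) -> already same set; set of 3 now {0, 3, 8}
Step 9: union(4, 7) -> merged; set of 4 now {4, 5, 7, 11}
Step 10: union(4, 5) -> already same set; set of 4 now {4, 5, 7, 11}
Step 11: union(10, 3) -> merged; set of 10 now {0, 3, 8, 10}
Step 12: union(4, 10) -> merged; set of 4 now {0, 3, 4, 5, 7, 8, 10, 11}
Step 13: union(2, 10) -> merged; set of 2 now {0, 2, 3, 4, 5, 7, 8, 10, 11, 13}
Step 14: union(7, 10) -> already same set; set of 7 now {0, 2, 3, 4, 5, 7, 8, 10, 11, 13}
Step 15: union(2, 9) -> merged; set of 2 now {0, 2, 3, 4, 5, 7, 8, 9, 10, 11, 13}
Step 16: union(9, 15) -> merged; set of 9 now {0, 2, 3, 4, 5, 7, 8, 9, 10, 11, 13, 15}
Step 17: find(2) -> no change; set of 2 is {0, 2, 3, 4, 5, 7, 8, 9, 10, 11, 13, 15}
Step 18: union(6, 14) -> merged; set of 6 now {6, 14}
Step 19: union(7, 11) -> already same set; set of 7 now {0, 2, 3, 4, 5, 7, 8, 9, 10, 11, 13, 15}
Step 20: union(10, 3) -> already same set; set of 10 now {0, 2, 3, 4, 5, 7, 8, 9, 10, 11, 13, 15}
Step 21: union(2, 6) -> merged; set of 2 now {0, 2, 3, 4, 5, 6, 7, 8, 9, 10, 11, 13, 14, 15}
Step 22: union(1, 5) -> merged; set of 1 now {0, 1, 2, 3, 4, 5, 6, 7, 8, 9, 10, 11, 13, 14, 15}
Step 23: find(0) -> no change; set of 0 is {0, 1, 2, 3, 4, 5, 6, 7, 8, 9, 10, 11, 13, 14, 15}
Step 24: union(3, 10) -> already same set; set of 3 now {0, 1, 2, 3, 4, 5, 6, 7, 8, 9, 10, 11, 13, 14, 15}
Set of 4: {0, 1, 2, 3, 4, 5, 6, 7, 8, 9, 10, 11, 13, 14, 15}; 12 is not a member.

Answer: no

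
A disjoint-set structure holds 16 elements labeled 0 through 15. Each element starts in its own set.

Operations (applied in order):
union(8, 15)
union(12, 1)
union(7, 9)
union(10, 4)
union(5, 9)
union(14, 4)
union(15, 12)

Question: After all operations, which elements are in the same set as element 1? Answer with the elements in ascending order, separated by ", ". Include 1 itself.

Answer: 1, 8, 12, 15

Derivation:
Step 1: union(8, 15) -> merged; set of 8 now {8, 15}
Step 2: union(12, 1) -> merged; set of 12 now {1, 12}
Step 3: union(7, 9) -> merged; set of 7 now {7, 9}
Step 4: union(10, 4) -> merged; set of 10 now {4, 10}
Step 5: union(5, 9) -> merged; set of 5 now {5, 7, 9}
Step 6: union(14, 4) -> merged; set of 14 now {4, 10, 14}
Step 7: union(15, 12) -> merged; set of 15 now {1, 8, 12, 15}
Component of 1: {1, 8, 12, 15}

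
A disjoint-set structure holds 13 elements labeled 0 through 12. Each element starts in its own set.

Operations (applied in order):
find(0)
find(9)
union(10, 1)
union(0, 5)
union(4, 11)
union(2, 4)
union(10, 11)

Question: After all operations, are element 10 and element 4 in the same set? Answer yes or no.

Step 1: find(0) -> no change; set of 0 is {0}
Step 2: find(9) -> no change; set of 9 is {9}
Step 3: union(10, 1) -> merged; set of 10 now {1, 10}
Step 4: union(0, 5) -> merged; set of 0 now {0, 5}
Step 5: union(4, 11) -> merged; set of 4 now {4, 11}
Step 6: union(2, 4) -> merged; set of 2 now {2, 4, 11}
Step 7: union(10, 11) -> merged; set of 10 now {1, 2, 4, 10, 11}
Set of 10: {1, 2, 4, 10, 11}; 4 is a member.

Answer: yes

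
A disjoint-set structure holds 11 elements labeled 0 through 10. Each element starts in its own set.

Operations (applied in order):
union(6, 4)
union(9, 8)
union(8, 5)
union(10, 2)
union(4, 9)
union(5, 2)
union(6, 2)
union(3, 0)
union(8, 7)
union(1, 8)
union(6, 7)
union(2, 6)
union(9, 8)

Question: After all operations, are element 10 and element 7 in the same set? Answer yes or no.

Answer: yes

Derivation:
Step 1: union(6, 4) -> merged; set of 6 now {4, 6}
Step 2: union(9, 8) -> merged; set of 9 now {8, 9}
Step 3: union(8, 5) -> merged; set of 8 now {5, 8, 9}
Step 4: union(10, 2) -> merged; set of 10 now {2, 10}
Step 5: union(4, 9) -> merged; set of 4 now {4, 5, 6, 8, 9}
Step 6: union(5, 2) -> merged; set of 5 now {2, 4, 5, 6, 8, 9, 10}
Step 7: union(6, 2) -> already same set; set of 6 now {2, 4, 5, 6, 8, 9, 10}
Step 8: union(3, 0) -> merged; set of 3 now {0, 3}
Step 9: union(8, 7) -> merged; set of 8 now {2, 4, 5, 6, 7, 8, 9, 10}
Step 10: union(1, 8) -> merged; set of 1 now {1, 2, 4, 5, 6, 7, 8, 9, 10}
Step 11: union(6, 7) -> already same set; set of 6 now {1, 2, 4, 5, 6, 7, 8, 9, 10}
Step 12: union(2, 6) -> already same set; set of 2 now {1, 2, 4, 5, 6, 7, 8, 9, 10}
Step 13: union(9, 8) -> already same set; set of 9 now {1, 2, 4, 5, 6, 7, 8, 9, 10}
Set of 10: {1, 2, 4, 5, 6, 7, 8, 9, 10}; 7 is a member.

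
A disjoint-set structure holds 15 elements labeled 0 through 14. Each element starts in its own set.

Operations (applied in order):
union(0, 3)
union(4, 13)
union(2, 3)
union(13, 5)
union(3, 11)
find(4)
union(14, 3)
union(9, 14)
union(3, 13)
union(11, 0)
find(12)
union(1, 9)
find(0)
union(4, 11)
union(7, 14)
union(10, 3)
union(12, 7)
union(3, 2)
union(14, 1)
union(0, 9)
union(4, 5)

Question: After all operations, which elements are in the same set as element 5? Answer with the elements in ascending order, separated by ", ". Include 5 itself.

Answer: 0, 1, 2, 3, 4, 5, 7, 9, 10, 11, 12, 13, 14

Derivation:
Step 1: union(0, 3) -> merged; set of 0 now {0, 3}
Step 2: union(4, 13) -> merged; set of 4 now {4, 13}
Step 3: union(2, 3) -> merged; set of 2 now {0, 2, 3}
Step 4: union(13, 5) -> merged; set of 13 now {4, 5, 13}
Step 5: union(3, 11) -> merged; set of 3 now {0, 2, 3, 11}
Step 6: find(4) -> no change; set of 4 is {4, 5, 13}
Step 7: union(14, 3) -> merged; set of 14 now {0, 2, 3, 11, 14}
Step 8: union(9, 14) -> merged; set of 9 now {0, 2, 3, 9, 11, 14}
Step 9: union(3, 13) -> merged; set of 3 now {0, 2, 3, 4, 5, 9, 11, 13, 14}
Step 10: union(11, 0) -> already same set; set of 11 now {0, 2, 3, 4, 5, 9, 11, 13, 14}
Step 11: find(12) -> no change; set of 12 is {12}
Step 12: union(1, 9) -> merged; set of 1 now {0, 1, 2, 3, 4, 5, 9, 11, 13, 14}
Step 13: find(0) -> no change; set of 0 is {0, 1, 2, 3, 4, 5, 9, 11, 13, 14}
Step 14: union(4, 11) -> already same set; set of 4 now {0, 1, 2, 3, 4, 5, 9, 11, 13, 14}
Step 15: union(7, 14) -> merged; set of 7 now {0, 1, 2, 3, 4, 5, 7, 9, 11, 13, 14}
Step 16: union(10, 3) -> merged; set of 10 now {0, 1, 2, 3, 4, 5, 7, 9, 10, 11, 13, 14}
Step 17: union(12, 7) -> merged; set of 12 now {0, 1, 2, 3, 4, 5, 7, 9, 10, 11, 12, 13, 14}
Step 18: union(3, 2) -> already same set; set of 3 now {0, 1, 2, 3, 4, 5, 7, 9, 10, 11, 12, 13, 14}
Step 19: union(14, 1) -> already same set; set of 14 now {0, 1, 2, 3, 4, 5, 7, 9, 10, 11, 12, 13, 14}
Step 20: union(0, 9) -> already same set; set of 0 now {0, 1, 2, 3, 4, 5, 7, 9, 10, 11, 12, 13, 14}
Step 21: union(4, 5) -> already same set; set of 4 now {0, 1, 2, 3, 4, 5, 7, 9, 10, 11, 12, 13, 14}
Component of 5: {0, 1, 2, 3, 4, 5, 7, 9, 10, 11, 12, 13, 14}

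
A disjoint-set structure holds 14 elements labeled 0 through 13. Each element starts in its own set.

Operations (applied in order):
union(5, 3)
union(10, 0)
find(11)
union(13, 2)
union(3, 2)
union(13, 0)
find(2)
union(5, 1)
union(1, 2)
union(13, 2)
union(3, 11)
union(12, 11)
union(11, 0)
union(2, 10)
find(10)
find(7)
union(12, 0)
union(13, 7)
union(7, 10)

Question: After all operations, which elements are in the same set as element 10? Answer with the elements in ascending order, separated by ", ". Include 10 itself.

Answer: 0, 1, 2, 3, 5, 7, 10, 11, 12, 13

Derivation:
Step 1: union(5, 3) -> merged; set of 5 now {3, 5}
Step 2: union(10, 0) -> merged; set of 10 now {0, 10}
Step 3: find(11) -> no change; set of 11 is {11}
Step 4: union(13, 2) -> merged; set of 13 now {2, 13}
Step 5: union(3, 2) -> merged; set of 3 now {2, 3, 5, 13}
Step 6: union(13, 0) -> merged; set of 13 now {0, 2, 3, 5, 10, 13}
Step 7: find(2) -> no change; set of 2 is {0, 2, 3, 5, 10, 13}
Step 8: union(5, 1) -> merged; set of 5 now {0, 1, 2, 3, 5, 10, 13}
Step 9: union(1, 2) -> already same set; set of 1 now {0, 1, 2, 3, 5, 10, 13}
Step 10: union(13, 2) -> already same set; set of 13 now {0, 1, 2, 3, 5, 10, 13}
Step 11: union(3, 11) -> merged; set of 3 now {0, 1, 2, 3, 5, 10, 11, 13}
Step 12: union(12, 11) -> merged; set of 12 now {0, 1, 2, 3, 5, 10, 11, 12, 13}
Step 13: union(11, 0) -> already same set; set of 11 now {0, 1, 2, 3, 5, 10, 11, 12, 13}
Step 14: union(2, 10) -> already same set; set of 2 now {0, 1, 2, 3, 5, 10, 11, 12, 13}
Step 15: find(10) -> no change; set of 10 is {0, 1, 2, 3, 5, 10, 11, 12, 13}
Step 16: find(7) -> no change; set of 7 is {7}
Step 17: union(12, 0) -> already same set; set of 12 now {0, 1, 2, 3, 5, 10, 11, 12, 13}
Step 18: union(13, 7) -> merged; set of 13 now {0, 1, 2, 3, 5, 7, 10, 11, 12, 13}
Step 19: union(7, 10) -> already same set; set of 7 now {0, 1, 2, 3, 5, 7, 10, 11, 12, 13}
Component of 10: {0, 1, 2, 3, 5, 7, 10, 11, 12, 13}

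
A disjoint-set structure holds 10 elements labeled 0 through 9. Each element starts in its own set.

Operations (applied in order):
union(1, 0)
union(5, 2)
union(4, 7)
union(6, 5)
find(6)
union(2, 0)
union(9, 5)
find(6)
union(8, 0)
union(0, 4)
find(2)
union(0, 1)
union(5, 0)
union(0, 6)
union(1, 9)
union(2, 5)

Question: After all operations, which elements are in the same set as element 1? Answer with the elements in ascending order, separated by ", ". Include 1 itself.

Answer: 0, 1, 2, 4, 5, 6, 7, 8, 9

Derivation:
Step 1: union(1, 0) -> merged; set of 1 now {0, 1}
Step 2: union(5, 2) -> merged; set of 5 now {2, 5}
Step 3: union(4, 7) -> merged; set of 4 now {4, 7}
Step 4: union(6, 5) -> merged; set of 6 now {2, 5, 6}
Step 5: find(6) -> no change; set of 6 is {2, 5, 6}
Step 6: union(2, 0) -> merged; set of 2 now {0, 1, 2, 5, 6}
Step 7: union(9, 5) -> merged; set of 9 now {0, 1, 2, 5, 6, 9}
Step 8: find(6) -> no change; set of 6 is {0, 1, 2, 5, 6, 9}
Step 9: union(8, 0) -> merged; set of 8 now {0, 1, 2, 5, 6, 8, 9}
Step 10: union(0, 4) -> merged; set of 0 now {0, 1, 2, 4, 5, 6, 7, 8, 9}
Step 11: find(2) -> no change; set of 2 is {0, 1, 2, 4, 5, 6, 7, 8, 9}
Step 12: union(0, 1) -> already same set; set of 0 now {0, 1, 2, 4, 5, 6, 7, 8, 9}
Step 13: union(5, 0) -> already same set; set of 5 now {0, 1, 2, 4, 5, 6, 7, 8, 9}
Step 14: union(0, 6) -> already same set; set of 0 now {0, 1, 2, 4, 5, 6, 7, 8, 9}
Step 15: union(1, 9) -> already same set; set of 1 now {0, 1, 2, 4, 5, 6, 7, 8, 9}
Step 16: union(2, 5) -> already same set; set of 2 now {0, 1, 2, 4, 5, 6, 7, 8, 9}
Component of 1: {0, 1, 2, 4, 5, 6, 7, 8, 9}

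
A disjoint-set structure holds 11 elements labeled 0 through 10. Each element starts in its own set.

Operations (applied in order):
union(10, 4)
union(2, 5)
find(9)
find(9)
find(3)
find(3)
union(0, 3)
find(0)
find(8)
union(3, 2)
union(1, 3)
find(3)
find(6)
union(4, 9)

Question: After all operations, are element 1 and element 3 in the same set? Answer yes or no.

Step 1: union(10, 4) -> merged; set of 10 now {4, 10}
Step 2: union(2, 5) -> merged; set of 2 now {2, 5}
Step 3: find(9) -> no change; set of 9 is {9}
Step 4: find(9) -> no change; set of 9 is {9}
Step 5: find(3) -> no change; set of 3 is {3}
Step 6: find(3) -> no change; set of 3 is {3}
Step 7: union(0, 3) -> merged; set of 0 now {0, 3}
Step 8: find(0) -> no change; set of 0 is {0, 3}
Step 9: find(8) -> no change; set of 8 is {8}
Step 10: union(3, 2) -> merged; set of 3 now {0, 2, 3, 5}
Step 11: union(1, 3) -> merged; set of 1 now {0, 1, 2, 3, 5}
Step 12: find(3) -> no change; set of 3 is {0, 1, 2, 3, 5}
Step 13: find(6) -> no change; set of 6 is {6}
Step 14: union(4, 9) -> merged; set of 4 now {4, 9, 10}
Set of 1: {0, 1, 2, 3, 5}; 3 is a member.

Answer: yes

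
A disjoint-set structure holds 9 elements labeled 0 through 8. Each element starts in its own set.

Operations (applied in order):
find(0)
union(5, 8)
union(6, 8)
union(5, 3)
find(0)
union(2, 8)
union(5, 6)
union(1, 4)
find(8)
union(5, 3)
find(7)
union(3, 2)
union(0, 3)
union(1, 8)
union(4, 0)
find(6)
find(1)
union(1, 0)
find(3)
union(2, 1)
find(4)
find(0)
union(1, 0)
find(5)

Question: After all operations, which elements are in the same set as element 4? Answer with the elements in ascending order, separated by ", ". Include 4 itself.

Answer: 0, 1, 2, 3, 4, 5, 6, 8

Derivation:
Step 1: find(0) -> no change; set of 0 is {0}
Step 2: union(5, 8) -> merged; set of 5 now {5, 8}
Step 3: union(6, 8) -> merged; set of 6 now {5, 6, 8}
Step 4: union(5, 3) -> merged; set of 5 now {3, 5, 6, 8}
Step 5: find(0) -> no change; set of 0 is {0}
Step 6: union(2, 8) -> merged; set of 2 now {2, 3, 5, 6, 8}
Step 7: union(5, 6) -> already same set; set of 5 now {2, 3, 5, 6, 8}
Step 8: union(1, 4) -> merged; set of 1 now {1, 4}
Step 9: find(8) -> no change; set of 8 is {2, 3, 5, 6, 8}
Step 10: union(5, 3) -> already same set; set of 5 now {2, 3, 5, 6, 8}
Step 11: find(7) -> no change; set of 7 is {7}
Step 12: union(3, 2) -> already same set; set of 3 now {2, 3, 5, 6, 8}
Step 13: union(0, 3) -> merged; set of 0 now {0, 2, 3, 5, 6, 8}
Step 14: union(1, 8) -> merged; set of 1 now {0, 1, 2, 3, 4, 5, 6, 8}
Step 15: union(4, 0) -> already same set; set of 4 now {0, 1, 2, 3, 4, 5, 6, 8}
Step 16: find(6) -> no change; set of 6 is {0, 1, 2, 3, 4, 5, 6, 8}
Step 17: find(1) -> no change; set of 1 is {0, 1, 2, 3, 4, 5, 6, 8}
Step 18: union(1, 0) -> already same set; set of 1 now {0, 1, 2, 3, 4, 5, 6, 8}
Step 19: find(3) -> no change; set of 3 is {0, 1, 2, 3, 4, 5, 6, 8}
Step 20: union(2, 1) -> already same set; set of 2 now {0, 1, 2, 3, 4, 5, 6, 8}
Step 21: find(4) -> no change; set of 4 is {0, 1, 2, 3, 4, 5, 6, 8}
Step 22: find(0) -> no change; set of 0 is {0, 1, 2, 3, 4, 5, 6, 8}
Step 23: union(1, 0) -> already same set; set of 1 now {0, 1, 2, 3, 4, 5, 6, 8}
Step 24: find(5) -> no change; set of 5 is {0, 1, 2, 3, 4, 5, 6, 8}
Component of 4: {0, 1, 2, 3, 4, 5, 6, 8}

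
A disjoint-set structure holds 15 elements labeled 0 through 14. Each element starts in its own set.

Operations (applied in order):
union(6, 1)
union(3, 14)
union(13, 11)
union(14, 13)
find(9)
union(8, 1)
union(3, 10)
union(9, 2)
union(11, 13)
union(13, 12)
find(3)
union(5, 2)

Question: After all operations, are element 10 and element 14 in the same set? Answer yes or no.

Step 1: union(6, 1) -> merged; set of 6 now {1, 6}
Step 2: union(3, 14) -> merged; set of 3 now {3, 14}
Step 3: union(13, 11) -> merged; set of 13 now {11, 13}
Step 4: union(14, 13) -> merged; set of 14 now {3, 11, 13, 14}
Step 5: find(9) -> no change; set of 9 is {9}
Step 6: union(8, 1) -> merged; set of 8 now {1, 6, 8}
Step 7: union(3, 10) -> merged; set of 3 now {3, 10, 11, 13, 14}
Step 8: union(9, 2) -> merged; set of 9 now {2, 9}
Step 9: union(11, 13) -> already same set; set of 11 now {3, 10, 11, 13, 14}
Step 10: union(13, 12) -> merged; set of 13 now {3, 10, 11, 12, 13, 14}
Step 11: find(3) -> no change; set of 3 is {3, 10, 11, 12, 13, 14}
Step 12: union(5, 2) -> merged; set of 5 now {2, 5, 9}
Set of 10: {3, 10, 11, 12, 13, 14}; 14 is a member.

Answer: yes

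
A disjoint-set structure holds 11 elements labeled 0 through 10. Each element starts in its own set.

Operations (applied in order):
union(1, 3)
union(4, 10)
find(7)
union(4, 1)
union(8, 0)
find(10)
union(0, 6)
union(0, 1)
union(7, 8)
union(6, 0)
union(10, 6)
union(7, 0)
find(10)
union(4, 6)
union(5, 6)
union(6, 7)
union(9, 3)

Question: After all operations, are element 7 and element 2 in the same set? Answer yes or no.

Step 1: union(1, 3) -> merged; set of 1 now {1, 3}
Step 2: union(4, 10) -> merged; set of 4 now {4, 10}
Step 3: find(7) -> no change; set of 7 is {7}
Step 4: union(4, 1) -> merged; set of 4 now {1, 3, 4, 10}
Step 5: union(8, 0) -> merged; set of 8 now {0, 8}
Step 6: find(10) -> no change; set of 10 is {1, 3, 4, 10}
Step 7: union(0, 6) -> merged; set of 0 now {0, 6, 8}
Step 8: union(0, 1) -> merged; set of 0 now {0, 1, 3, 4, 6, 8, 10}
Step 9: union(7, 8) -> merged; set of 7 now {0, 1, 3, 4, 6, 7, 8, 10}
Step 10: union(6, 0) -> already same set; set of 6 now {0, 1, 3, 4, 6, 7, 8, 10}
Step 11: union(10, 6) -> already same set; set of 10 now {0, 1, 3, 4, 6, 7, 8, 10}
Step 12: union(7, 0) -> already same set; set of 7 now {0, 1, 3, 4, 6, 7, 8, 10}
Step 13: find(10) -> no change; set of 10 is {0, 1, 3, 4, 6, 7, 8, 10}
Step 14: union(4, 6) -> already same set; set of 4 now {0, 1, 3, 4, 6, 7, 8, 10}
Step 15: union(5, 6) -> merged; set of 5 now {0, 1, 3, 4, 5, 6, 7, 8, 10}
Step 16: union(6, 7) -> already same set; set of 6 now {0, 1, 3, 4, 5, 6, 7, 8, 10}
Step 17: union(9, 3) -> merged; set of 9 now {0, 1, 3, 4, 5, 6, 7, 8, 9, 10}
Set of 7: {0, 1, 3, 4, 5, 6, 7, 8, 9, 10}; 2 is not a member.

Answer: no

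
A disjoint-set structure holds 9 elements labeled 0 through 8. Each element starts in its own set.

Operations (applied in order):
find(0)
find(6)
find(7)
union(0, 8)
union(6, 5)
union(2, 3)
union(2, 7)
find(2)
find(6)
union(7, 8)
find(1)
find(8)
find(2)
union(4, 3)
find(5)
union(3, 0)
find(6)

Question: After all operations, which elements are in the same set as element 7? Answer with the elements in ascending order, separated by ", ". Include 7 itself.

Step 1: find(0) -> no change; set of 0 is {0}
Step 2: find(6) -> no change; set of 6 is {6}
Step 3: find(7) -> no change; set of 7 is {7}
Step 4: union(0, 8) -> merged; set of 0 now {0, 8}
Step 5: union(6, 5) -> merged; set of 6 now {5, 6}
Step 6: union(2, 3) -> merged; set of 2 now {2, 3}
Step 7: union(2, 7) -> merged; set of 2 now {2, 3, 7}
Step 8: find(2) -> no change; set of 2 is {2, 3, 7}
Step 9: find(6) -> no change; set of 6 is {5, 6}
Step 10: union(7, 8) -> merged; set of 7 now {0, 2, 3, 7, 8}
Step 11: find(1) -> no change; set of 1 is {1}
Step 12: find(8) -> no change; set of 8 is {0, 2, 3, 7, 8}
Step 13: find(2) -> no change; set of 2 is {0, 2, 3, 7, 8}
Step 14: union(4, 3) -> merged; set of 4 now {0, 2, 3, 4, 7, 8}
Step 15: find(5) -> no change; set of 5 is {5, 6}
Step 16: union(3, 0) -> already same set; set of 3 now {0, 2, 3, 4, 7, 8}
Step 17: find(6) -> no change; set of 6 is {5, 6}
Component of 7: {0, 2, 3, 4, 7, 8}

Answer: 0, 2, 3, 4, 7, 8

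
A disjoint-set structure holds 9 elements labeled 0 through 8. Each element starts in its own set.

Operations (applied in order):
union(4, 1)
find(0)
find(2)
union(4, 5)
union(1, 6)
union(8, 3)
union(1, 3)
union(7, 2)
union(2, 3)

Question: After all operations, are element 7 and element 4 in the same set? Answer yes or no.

Step 1: union(4, 1) -> merged; set of 4 now {1, 4}
Step 2: find(0) -> no change; set of 0 is {0}
Step 3: find(2) -> no change; set of 2 is {2}
Step 4: union(4, 5) -> merged; set of 4 now {1, 4, 5}
Step 5: union(1, 6) -> merged; set of 1 now {1, 4, 5, 6}
Step 6: union(8, 3) -> merged; set of 8 now {3, 8}
Step 7: union(1, 3) -> merged; set of 1 now {1, 3, 4, 5, 6, 8}
Step 8: union(7, 2) -> merged; set of 7 now {2, 7}
Step 9: union(2, 3) -> merged; set of 2 now {1, 2, 3, 4, 5, 6, 7, 8}
Set of 7: {1, 2, 3, 4, 5, 6, 7, 8}; 4 is a member.

Answer: yes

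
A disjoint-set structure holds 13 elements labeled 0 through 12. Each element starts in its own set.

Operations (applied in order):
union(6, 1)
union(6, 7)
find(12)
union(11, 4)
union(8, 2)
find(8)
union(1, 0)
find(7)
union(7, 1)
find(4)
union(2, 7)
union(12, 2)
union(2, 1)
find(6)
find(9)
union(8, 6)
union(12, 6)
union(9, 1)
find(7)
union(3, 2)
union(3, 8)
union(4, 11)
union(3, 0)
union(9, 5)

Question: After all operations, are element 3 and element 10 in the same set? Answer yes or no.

Answer: no

Derivation:
Step 1: union(6, 1) -> merged; set of 6 now {1, 6}
Step 2: union(6, 7) -> merged; set of 6 now {1, 6, 7}
Step 3: find(12) -> no change; set of 12 is {12}
Step 4: union(11, 4) -> merged; set of 11 now {4, 11}
Step 5: union(8, 2) -> merged; set of 8 now {2, 8}
Step 6: find(8) -> no change; set of 8 is {2, 8}
Step 7: union(1, 0) -> merged; set of 1 now {0, 1, 6, 7}
Step 8: find(7) -> no change; set of 7 is {0, 1, 6, 7}
Step 9: union(7, 1) -> already same set; set of 7 now {0, 1, 6, 7}
Step 10: find(4) -> no change; set of 4 is {4, 11}
Step 11: union(2, 7) -> merged; set of 2 now {0, 1, 2, 6, 7, 8}
Step 12: union(12, 2) -> merged; set of 12 now {0, 1, 2, 6, 7, 8, 12}
Step 13: union(2, 1) -> already same set; set of 2 now {0, 1, 2, 6, 7, 8, 12}
Step 14: find(6) -> no change; set of 6 is {0, 1, 2, 6, 7, 8, 12}
Step 15: find(9) -> no change; set of 9 is {9}
Step 16: union(8, 6) -> already same set; set of 8 now {0, 1, 2, 6, 7, 8, 12}
Step 17: union(12, 6) -> already same set; set of 12 now {0, 1, 2, 6, 7, 8, 12}
Step 18: union(9, 1) -> merged; set of 9 now {0, 1, 2, 6, 7, 8, 9, 12}
Step 19: find(7) -> no change; set of 7 is {0, 1, 2, 6, 7, 8, 9, 12}
Step 20: union(3, 2) -> merged; set of 3 now {0, 1, 2, 3, 6, 7, 8, 9, 12}
Step 21: union(3, 8) -> already same set; set of 3 now {0, 1, 2, 3, 6, 7, 8, 9, 12}
Step 22: union(4, 11) -> already same set; set of 4 now {4, 11}
Step 23: union(3, 0) -> already same set; set of 3 now {0, 1, 2, 3, 6, 7, 8, 9, 12}
Step 24: union(9, 5) -> merged; set of 9 now {0, 1, 2, 3, 5, 6, 7, 8, 9, 12}
Set of 3: {0, 1, 2, 3, 5, 6, 7, 8, 9, 12}; 10 is not a member.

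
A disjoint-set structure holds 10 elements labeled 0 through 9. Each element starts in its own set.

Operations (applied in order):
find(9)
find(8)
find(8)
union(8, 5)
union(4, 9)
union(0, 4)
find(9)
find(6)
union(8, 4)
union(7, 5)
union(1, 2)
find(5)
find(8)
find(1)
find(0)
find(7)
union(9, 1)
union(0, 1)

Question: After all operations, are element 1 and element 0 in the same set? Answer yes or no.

Step 1: find(9) -> no change; set of 9 is {9}
Step 2: find(8) -> no change; set of 8 is {8}
Step 3: find(8) -> no change; set of 8 is {8}
Step 4: union(8, 5) -> merged; set of 8 now {5, 8}
Step 5: union(4, 9) -> merged; set of 4 now {4, 9}
Step 6: union(0, 4) -> merged; set of 0 now {0, 4, 9}
Step 7: find(9) -> no change; set of 9 is {0, 4, 9}
Step 8: find(6) -> no change; set of 6 is {6}
Step 9: union(8, 4) -> merged; set of 8 now {0, 4, 5, 8, 9}
Step 10: union(7, 5) -> merged; set of 7 now {0, 4, 5, 7, 8, 9}
Step 11: union(1, 2) -> merged; set of 1 now {1, 2}
Step 12: find(5) -> no change; set of 5 is {0, 4, 5, 7, 8, 9}
Step 13: find(8) -> no change; set of 8 is {0, 4, 5, 7, 8, 9}
Step 14: find(1) -> no change; set of 1 is {1, 2}
Step 15: find(0) -> no change; set of 0 is {0, 4, 5, 7, 8, 9}
Step 16: find(7) -> no change; set of 7 is {0, 4, 5, 7, 8, 9}
Step 17: union(9, 1) -> merged; set of 9 now {0, 1, 2, 4, 5, 7, 8, 9}
Step 18: union(0, 1) -> already same set; set of 0 now {0, 1, 2, 4, 5, 7, 8, 9}
Set of 1: {0, 1, 2, 4, 5, 7, 8, 9}; 0 is a member.

Answer: yes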